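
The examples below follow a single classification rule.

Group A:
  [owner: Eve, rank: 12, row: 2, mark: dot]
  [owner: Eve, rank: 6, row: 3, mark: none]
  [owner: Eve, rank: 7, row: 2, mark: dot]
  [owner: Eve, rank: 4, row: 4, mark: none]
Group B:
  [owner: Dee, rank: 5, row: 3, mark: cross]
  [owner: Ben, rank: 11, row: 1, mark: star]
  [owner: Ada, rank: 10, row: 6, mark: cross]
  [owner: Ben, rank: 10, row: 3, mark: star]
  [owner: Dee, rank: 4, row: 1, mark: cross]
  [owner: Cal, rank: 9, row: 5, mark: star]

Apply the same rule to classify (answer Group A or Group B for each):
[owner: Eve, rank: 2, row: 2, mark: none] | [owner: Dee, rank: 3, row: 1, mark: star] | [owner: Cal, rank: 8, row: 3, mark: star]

Group A, Group B, Group B

'Group A' ⟺ owner is Eve.
[owner: Eve, rank: 2, row: 2, mark: none] — owner is Eve, hence Group A. [owner: Dee, rank: 3, row: 1, mark: star] — owner is Dee, hence Group B. [owner: Cal, rank: 8, row: 3, mark: star] — owner is Cal, hence Group B.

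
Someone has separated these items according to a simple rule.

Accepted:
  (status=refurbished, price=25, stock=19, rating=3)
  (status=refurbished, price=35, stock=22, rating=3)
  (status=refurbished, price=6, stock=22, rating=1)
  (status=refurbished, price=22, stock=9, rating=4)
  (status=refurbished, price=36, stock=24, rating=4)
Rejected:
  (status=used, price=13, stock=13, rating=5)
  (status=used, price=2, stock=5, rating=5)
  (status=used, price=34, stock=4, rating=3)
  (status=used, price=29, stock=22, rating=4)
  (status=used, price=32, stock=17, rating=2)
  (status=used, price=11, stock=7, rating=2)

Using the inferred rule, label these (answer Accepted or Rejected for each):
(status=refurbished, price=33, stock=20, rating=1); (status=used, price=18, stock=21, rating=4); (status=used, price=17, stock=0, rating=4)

The rule appears to be: status is refurbished.

Accepted, Rejected, Rejected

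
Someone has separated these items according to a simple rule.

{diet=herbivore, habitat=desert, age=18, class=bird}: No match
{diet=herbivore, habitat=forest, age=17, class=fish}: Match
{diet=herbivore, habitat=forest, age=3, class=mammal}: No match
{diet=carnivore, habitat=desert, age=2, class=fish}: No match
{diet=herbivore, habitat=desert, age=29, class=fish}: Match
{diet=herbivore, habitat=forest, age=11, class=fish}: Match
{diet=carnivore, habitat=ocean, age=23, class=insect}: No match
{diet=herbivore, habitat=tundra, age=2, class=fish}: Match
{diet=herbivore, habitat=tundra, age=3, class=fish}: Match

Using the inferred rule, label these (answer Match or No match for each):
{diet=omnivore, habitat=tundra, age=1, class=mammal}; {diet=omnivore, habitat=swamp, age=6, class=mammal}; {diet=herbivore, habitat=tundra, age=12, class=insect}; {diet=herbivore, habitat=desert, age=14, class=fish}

The rule appears to be: diet is herbivore AND class is fish.
{diet=omnivore, habitat=tundra, age=1, class=mammal}: No match (diet is omnivore, class is mammal). {diet=omnivore, habitat=swamp, age=6, class=mammal}: No match (diet is omnivore, class is mammal). {diet=herbivore, habitat=tundra, age=12, class=insect}: No match (diet is herbivore, class is insect). {diet=herbivore, habitat=desert, age=14, class=fish}: Match (diet is herbivore, class is fish).

No match, No match, No match, Match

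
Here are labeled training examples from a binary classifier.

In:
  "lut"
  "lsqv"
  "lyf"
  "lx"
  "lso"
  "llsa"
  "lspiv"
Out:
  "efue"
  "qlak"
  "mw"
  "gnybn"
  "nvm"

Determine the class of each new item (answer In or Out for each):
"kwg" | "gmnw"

Every 'In' example satisfies: starts with 'l'. None of the 'Out' examples do.
"kwg" → starts with 'k' → Out.
"gmnw" → starts with 'g' → Out.

Out, Out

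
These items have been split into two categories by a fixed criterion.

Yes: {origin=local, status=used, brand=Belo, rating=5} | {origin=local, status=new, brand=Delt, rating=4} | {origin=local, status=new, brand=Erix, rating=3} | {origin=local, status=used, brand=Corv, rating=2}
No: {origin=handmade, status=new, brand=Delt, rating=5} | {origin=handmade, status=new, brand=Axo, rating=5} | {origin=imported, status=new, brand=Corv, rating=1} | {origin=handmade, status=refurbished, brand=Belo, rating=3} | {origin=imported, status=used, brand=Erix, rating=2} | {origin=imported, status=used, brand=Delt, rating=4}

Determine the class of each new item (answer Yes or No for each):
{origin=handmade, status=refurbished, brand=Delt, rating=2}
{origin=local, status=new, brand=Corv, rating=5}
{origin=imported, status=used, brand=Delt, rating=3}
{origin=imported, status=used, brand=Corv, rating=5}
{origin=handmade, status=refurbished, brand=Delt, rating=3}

No, Yes, No, No, No

The distinguishing property — origin is local — holds for all the 'Yes' cases and none of the 'No' cases.
{origin=handmade, status=refurbished, brand=Delt, rating=2} — origin is handmade, hence No. {origin=local, status=new, brand=Corv, rating=5} — origin is local, hence Yes. {origin=imported, status=used, brand=Delt, rating=3} — origin is imported, hence No. {origin=imported, status=used, brand=Corv, rating=5} — origin is imported, hence No. {origin=handmade, status=refurbished, brand=Delt, rating=3} — origin is handmade, hence No.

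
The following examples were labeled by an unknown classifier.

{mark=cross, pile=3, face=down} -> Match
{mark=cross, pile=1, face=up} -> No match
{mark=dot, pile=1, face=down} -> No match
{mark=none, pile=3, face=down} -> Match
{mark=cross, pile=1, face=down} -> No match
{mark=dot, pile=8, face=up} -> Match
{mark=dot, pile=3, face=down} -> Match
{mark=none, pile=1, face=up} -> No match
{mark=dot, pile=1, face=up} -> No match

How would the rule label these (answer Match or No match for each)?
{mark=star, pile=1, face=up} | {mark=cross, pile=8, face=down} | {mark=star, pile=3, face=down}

The classifier is using: pile ≥ 3.
{mark=star, pile=1, face=up} — pile = 1, hence No match. {mark=cross, pile=8, face=down} — pile = 8, hence Match. {mark=star, pile=3, face=down} — pile = 3, hence Match.

No match, Match, Match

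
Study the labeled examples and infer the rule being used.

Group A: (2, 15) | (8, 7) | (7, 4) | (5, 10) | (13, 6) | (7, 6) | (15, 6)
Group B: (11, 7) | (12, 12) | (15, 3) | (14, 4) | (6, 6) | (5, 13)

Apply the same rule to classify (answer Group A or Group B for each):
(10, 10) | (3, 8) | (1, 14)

'Group A' ⟺ sum is odd.
(10, 10) — 10+10 = 20, hence Group B. (3, 8) — 3+8 = 11, hence Group A. (1, 14) — 1+14 = 15, hence Group A.

Group B, Group A, Group A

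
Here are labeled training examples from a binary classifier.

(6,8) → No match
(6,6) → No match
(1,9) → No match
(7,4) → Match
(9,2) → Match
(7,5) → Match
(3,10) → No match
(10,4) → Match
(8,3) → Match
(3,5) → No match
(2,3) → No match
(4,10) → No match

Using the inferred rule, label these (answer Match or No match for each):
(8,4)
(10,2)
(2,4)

The classifier is using: first > second.

Match, Match, No match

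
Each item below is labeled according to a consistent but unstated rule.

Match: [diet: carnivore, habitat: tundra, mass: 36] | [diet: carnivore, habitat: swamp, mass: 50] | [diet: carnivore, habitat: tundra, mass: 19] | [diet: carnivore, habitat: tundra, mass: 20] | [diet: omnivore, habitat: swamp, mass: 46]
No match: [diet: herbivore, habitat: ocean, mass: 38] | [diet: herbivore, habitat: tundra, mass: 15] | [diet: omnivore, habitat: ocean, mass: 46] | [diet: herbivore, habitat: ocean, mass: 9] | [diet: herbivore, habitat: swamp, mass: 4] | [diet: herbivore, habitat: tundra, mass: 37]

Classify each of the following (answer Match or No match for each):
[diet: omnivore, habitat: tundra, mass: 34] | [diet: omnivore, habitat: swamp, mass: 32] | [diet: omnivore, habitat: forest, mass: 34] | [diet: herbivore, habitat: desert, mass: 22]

Match, Match, Match, No match

The distinguishing property — diet is not herbivore AND habitat is not ocean — holds for all the 'Match' cases and none of the 'No match' cases.
[diet: omnivore, habitat: tundra, mass: 34] — diet is omnivore, habitat is tundra, hence Match. [diet: omnivore, habitat: swamp, mass: 32] — diet is omnivore, habitat is swamp, hence Match. [diet: omnivore, habitat: forest, mass: 34] — diet is omnivore, habitat is forest, hence Match. [diet: herbivore, habitat: desert, mass: 22] — diet is herbivore, habitat is desert, hence No match.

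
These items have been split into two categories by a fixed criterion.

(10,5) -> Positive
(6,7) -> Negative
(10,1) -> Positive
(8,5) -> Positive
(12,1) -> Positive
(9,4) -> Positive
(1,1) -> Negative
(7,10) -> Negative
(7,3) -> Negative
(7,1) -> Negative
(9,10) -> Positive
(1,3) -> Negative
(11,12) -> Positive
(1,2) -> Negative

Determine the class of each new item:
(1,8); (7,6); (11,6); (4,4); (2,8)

A rule that fits every label: first ≥ 8 — true of each 'Positive' example, false of each 'Negative' one.

Negative, Negative, Positive, Negative, Negative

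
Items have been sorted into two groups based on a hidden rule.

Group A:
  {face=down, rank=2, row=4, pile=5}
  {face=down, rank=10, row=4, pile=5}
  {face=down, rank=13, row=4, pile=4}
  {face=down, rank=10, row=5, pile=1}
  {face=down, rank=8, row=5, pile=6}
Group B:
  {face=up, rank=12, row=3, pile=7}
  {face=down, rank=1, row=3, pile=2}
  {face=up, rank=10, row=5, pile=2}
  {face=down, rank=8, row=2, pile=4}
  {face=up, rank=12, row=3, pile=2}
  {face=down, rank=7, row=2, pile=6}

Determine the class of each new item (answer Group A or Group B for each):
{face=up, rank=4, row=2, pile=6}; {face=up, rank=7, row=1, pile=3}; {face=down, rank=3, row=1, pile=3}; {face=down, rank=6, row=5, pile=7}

The distinguishing property — face is down AND row ≥ 4 — holds for all the 'Group A' cases and none of the 'Group B' cases.
{face=up, rank=4, row=2, pile=6}: face is up, row = 2 — fails this test, so Group B.
{face=up, rank=7, row=1, pile=3}: face is up, row = 1 — fails this test, so Group B.
{face=down, rank=3, row=1, pile=3}: face is down, row = 1 — fails this test, so Group B.
{face=down, rank=6, row=5, pile=7}: face is down, row = 5 — has this property, so Group A.

Group B, Group B, Group B, Group A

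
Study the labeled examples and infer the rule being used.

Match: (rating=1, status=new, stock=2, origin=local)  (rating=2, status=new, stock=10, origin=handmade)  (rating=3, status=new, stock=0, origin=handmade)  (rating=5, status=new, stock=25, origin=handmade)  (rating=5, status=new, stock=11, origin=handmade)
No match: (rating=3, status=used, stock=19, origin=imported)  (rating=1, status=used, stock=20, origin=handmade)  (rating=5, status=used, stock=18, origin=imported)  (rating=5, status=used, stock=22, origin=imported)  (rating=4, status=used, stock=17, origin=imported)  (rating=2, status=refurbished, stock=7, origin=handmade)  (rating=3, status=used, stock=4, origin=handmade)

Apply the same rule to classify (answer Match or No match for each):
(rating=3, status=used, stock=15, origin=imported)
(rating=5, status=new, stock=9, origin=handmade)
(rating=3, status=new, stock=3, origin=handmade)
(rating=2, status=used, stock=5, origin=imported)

No match, Match, Match, No match

The common property of the 'Match' items is: status is new. No 'No match' item has it.
(rating=3, status=used, stock=15, origin=imported) — status is used, hence No match.
(rating=5, status=new, stock=9, origin=handmade) — status is new, hence Match.
(rating=3, status=new, stock=3, origin=handmade) — status is new, hence Match.
(rating=2, status=used, stock=5, origin=imported) — status is used, hence No match.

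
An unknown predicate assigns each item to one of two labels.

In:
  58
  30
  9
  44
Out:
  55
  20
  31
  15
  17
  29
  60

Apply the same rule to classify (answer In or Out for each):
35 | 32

The rule appears to be: ≡ 2 (mod 7).
35: 35 mod 7 = 0 — fails this test, so Out. 32: 32 mod 7 = 4 — fails this test, so Out.

Out, Out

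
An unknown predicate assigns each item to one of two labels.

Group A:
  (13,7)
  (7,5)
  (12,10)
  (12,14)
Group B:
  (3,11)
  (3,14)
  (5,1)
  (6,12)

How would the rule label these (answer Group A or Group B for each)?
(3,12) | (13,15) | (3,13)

The common property of the 'Group A' items is: first ≥ 7. No 'Group B' item has it.
(3,12): first 3, does not satisfy this → Group B.
(13,15): first 13, matches → Group A.
(3,13): first 3, does not satisfy this → Group B.

Group B, Group A, Group B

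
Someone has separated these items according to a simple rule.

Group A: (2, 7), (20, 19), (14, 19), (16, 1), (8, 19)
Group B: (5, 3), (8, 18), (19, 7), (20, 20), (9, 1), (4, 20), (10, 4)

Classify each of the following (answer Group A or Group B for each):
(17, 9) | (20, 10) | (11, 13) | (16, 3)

Group B, Group B, Group B, Group A

'Group A' ⟺ sum is odd.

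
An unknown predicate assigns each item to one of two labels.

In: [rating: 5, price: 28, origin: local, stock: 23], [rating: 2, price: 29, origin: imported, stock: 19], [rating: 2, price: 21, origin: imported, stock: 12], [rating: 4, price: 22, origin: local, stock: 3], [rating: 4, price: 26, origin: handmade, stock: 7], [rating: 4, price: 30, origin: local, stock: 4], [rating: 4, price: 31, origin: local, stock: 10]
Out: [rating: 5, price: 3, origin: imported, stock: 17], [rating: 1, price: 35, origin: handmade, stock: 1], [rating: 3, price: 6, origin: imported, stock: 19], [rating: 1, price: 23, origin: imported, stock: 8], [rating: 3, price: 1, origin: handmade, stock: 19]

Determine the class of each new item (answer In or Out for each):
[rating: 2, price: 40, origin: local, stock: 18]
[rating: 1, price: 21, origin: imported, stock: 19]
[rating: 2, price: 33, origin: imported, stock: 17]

The rule appears to be: rating ≥ 2 AND price ≥ 21.
In: [rating: 2, price: 40, origin: local, stock: 18], since rating = 2, price = 40.
Out: [rating: 1, price: 21, origin: imported, stock: 19], since rating = 1, price = 21.
In: [rating: 2, price: 33, origin: imported, stock: 17], since rating = 2, price = 33.

In, Out, In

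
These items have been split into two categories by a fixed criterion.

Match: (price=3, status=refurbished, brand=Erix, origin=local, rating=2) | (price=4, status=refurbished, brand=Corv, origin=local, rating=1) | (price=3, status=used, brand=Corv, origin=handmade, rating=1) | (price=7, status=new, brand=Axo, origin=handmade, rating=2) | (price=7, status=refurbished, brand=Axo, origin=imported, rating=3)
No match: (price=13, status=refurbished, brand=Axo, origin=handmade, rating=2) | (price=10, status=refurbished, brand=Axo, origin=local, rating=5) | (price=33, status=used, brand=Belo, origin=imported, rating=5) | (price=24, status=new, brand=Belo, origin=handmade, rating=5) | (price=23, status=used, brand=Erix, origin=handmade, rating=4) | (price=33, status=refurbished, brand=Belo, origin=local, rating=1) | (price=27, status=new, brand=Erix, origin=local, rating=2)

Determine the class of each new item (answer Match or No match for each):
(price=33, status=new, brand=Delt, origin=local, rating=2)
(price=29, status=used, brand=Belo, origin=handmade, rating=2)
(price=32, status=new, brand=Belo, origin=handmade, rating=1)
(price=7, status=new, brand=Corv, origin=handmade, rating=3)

No match, No match, No match, Match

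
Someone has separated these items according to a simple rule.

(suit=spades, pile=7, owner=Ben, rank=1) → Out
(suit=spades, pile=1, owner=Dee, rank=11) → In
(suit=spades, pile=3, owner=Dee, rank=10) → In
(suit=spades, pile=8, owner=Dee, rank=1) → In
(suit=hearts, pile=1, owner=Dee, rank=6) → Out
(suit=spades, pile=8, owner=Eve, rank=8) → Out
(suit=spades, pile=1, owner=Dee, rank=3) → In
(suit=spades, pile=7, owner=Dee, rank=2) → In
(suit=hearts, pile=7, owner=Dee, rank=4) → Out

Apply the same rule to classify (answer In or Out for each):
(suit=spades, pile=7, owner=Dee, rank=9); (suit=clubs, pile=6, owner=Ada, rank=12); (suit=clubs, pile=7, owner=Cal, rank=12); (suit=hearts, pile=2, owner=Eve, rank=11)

In, Out, Out, Out

The classifier is using: owner is Dee AND suit is spades.
(suit=spades, pile=7, owner=Dee, rank=9) — owner is Dee, suit is spades, hence In. (suit=clubs, pile=6, owner=Ada, rank=12) — owner is Ada, suit is clubs, hence Out. (suit=clubs, pile=7, owner=Cal, rank=12) — owner is Cal, suit is clubs, hence Out. (suit=hearts, pile=2, owner=Eve, rank=11) — owner is Eve, suit is hearts, hence Out.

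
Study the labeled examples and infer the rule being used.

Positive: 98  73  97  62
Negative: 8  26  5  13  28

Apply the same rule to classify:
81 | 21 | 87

The distinguishing property — at least 62 — holds for all the 'Positive' cases and none of the 'Negative' cases.
Positive: 81, since 81 ≥ 62.
Negative: 21, since 21 < 62.
Positive: 87, since 87 ≥ 62.

Positive, Negative, Positive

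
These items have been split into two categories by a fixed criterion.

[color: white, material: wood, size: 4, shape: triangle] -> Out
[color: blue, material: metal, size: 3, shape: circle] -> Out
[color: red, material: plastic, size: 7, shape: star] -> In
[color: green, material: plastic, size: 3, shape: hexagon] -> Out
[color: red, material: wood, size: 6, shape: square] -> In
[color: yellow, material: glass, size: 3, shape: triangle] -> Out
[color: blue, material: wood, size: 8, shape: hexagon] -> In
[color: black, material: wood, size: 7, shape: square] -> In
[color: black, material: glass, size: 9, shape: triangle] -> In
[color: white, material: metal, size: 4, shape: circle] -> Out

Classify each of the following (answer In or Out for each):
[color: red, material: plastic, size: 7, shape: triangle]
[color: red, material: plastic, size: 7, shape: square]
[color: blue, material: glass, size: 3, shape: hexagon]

The simplest hypothesis consistent with all the labels is: size ≥ 6.
[color: red, material: plastic, size: 7, shape: triangle] — size = 7, hence In.
[color: red, material: plastic, size: 7, shape: square] — size = 7, hence In.
[color: blue, material: glass, size: 3, shape: hexagon] — size = 3, hence Out.

In, In, Out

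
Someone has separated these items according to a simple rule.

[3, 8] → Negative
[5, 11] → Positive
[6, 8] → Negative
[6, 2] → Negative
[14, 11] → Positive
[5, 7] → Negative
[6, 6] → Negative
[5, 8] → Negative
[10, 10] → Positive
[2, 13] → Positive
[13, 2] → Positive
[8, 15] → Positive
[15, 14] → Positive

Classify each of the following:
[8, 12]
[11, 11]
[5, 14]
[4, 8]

Rule: sum ≥ 15. This holds for each 'Positive' example and fails for each 'Negative' one.
Positive: [8, 12], since 8+12 = 20. Positive: [11, 11], since 11+11 = 22. Positive: [5, 14], since 5+14 = 19. Negative: [4, 8], since 4+8 = 12.

Positive, Positive, Positive, Negative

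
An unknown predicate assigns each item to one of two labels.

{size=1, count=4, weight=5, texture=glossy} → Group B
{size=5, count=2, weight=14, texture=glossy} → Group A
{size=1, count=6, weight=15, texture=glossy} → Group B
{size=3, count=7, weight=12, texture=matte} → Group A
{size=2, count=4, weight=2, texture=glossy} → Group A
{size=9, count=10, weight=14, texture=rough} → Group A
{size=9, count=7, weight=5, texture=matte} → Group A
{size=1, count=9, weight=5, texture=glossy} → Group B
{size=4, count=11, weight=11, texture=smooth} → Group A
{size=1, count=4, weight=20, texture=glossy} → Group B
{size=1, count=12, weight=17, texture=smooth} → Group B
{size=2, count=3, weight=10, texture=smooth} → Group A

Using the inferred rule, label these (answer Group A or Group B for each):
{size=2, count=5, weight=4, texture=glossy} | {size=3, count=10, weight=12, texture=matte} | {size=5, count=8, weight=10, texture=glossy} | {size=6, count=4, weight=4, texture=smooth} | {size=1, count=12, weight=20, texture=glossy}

One predicate separates the groups cleanly: size ≥ 2.
{size=2, count=5, weight=4, texture=glossy}: Group A (size = 2). {size=3, count=10, weight=12, texture=matte}: Group A (size = 3). {size=5, count=8, weight=10, texture=glossy}: Group A (size = 5). {size=6, count=4, weight=4, texture=smooth}: Group A (size = 6). {size=1, count=12, weight=20, texture=glossy}: Group B (size = 1).

Group A, Group A, Group A, Group A, Group B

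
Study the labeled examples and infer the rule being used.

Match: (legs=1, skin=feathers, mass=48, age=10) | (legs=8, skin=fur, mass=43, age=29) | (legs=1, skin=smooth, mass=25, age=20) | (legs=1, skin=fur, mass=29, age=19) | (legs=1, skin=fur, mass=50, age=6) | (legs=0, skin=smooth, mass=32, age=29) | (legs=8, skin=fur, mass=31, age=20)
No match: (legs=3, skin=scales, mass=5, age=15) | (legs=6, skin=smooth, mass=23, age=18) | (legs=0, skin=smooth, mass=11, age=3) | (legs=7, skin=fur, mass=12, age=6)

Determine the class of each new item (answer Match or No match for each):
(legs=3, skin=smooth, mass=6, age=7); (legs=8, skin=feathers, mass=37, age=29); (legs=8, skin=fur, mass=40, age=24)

No match, Match, Match

The pattern is that an item is 'Match' exactly when: mass ≥ 25.
(legs=3, skin=smooth, mass=6, age=7) → mass = 6 → No match.
(legs=8, skin=feathers, mass=37, age=29) → mass = 37 → Match.
(legs=8, skin=fur, mass=40, age=24) → mass = 40 → Match.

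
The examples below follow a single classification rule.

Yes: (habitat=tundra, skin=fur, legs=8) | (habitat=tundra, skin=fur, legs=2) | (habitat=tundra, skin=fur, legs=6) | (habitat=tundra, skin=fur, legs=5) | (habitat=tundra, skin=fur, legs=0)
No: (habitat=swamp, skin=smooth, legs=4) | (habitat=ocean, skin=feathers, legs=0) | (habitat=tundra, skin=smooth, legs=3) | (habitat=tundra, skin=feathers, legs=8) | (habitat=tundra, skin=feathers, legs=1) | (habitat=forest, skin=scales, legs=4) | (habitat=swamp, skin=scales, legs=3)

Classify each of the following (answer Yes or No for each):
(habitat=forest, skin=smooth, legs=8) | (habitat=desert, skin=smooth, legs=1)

No, No

Looking at the examples, the only property every 'Yes' case has and every 'No' case lacks is: skin is fur.
(habitat=forest, skin=smooth, legs=8) — skin is smooth, hence No. (habitat=desert, skin=smooth, legs=1) — skin is smooth, hence No.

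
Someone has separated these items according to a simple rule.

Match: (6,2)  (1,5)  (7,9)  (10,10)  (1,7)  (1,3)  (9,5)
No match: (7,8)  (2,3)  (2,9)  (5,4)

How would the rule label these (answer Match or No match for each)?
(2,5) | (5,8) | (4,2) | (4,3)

No match, No match, Match, No match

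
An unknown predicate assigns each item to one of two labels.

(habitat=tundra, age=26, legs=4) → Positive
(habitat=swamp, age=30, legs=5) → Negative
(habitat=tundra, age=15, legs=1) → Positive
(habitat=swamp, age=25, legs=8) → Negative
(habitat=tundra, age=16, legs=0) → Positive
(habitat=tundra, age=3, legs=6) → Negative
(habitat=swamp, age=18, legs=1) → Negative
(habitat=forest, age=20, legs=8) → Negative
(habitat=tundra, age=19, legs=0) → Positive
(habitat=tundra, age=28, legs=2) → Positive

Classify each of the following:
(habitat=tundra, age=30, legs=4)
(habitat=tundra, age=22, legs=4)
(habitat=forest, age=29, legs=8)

All 'Positive' examples share one property — habitat is tundra AND age ≥ 15 — and every 'Negative' example lacks it.
(habitat=tundra, age=30, legs=4): Positive (habitat is tundra, age = 30). (habitat=tundra, age=22, legs=4): Positive (habitat is tundra, age = 22). (habitat=forest, age=29, legs=8): Negative (habitat is forest, age = 29).

Positive, Positive, Negative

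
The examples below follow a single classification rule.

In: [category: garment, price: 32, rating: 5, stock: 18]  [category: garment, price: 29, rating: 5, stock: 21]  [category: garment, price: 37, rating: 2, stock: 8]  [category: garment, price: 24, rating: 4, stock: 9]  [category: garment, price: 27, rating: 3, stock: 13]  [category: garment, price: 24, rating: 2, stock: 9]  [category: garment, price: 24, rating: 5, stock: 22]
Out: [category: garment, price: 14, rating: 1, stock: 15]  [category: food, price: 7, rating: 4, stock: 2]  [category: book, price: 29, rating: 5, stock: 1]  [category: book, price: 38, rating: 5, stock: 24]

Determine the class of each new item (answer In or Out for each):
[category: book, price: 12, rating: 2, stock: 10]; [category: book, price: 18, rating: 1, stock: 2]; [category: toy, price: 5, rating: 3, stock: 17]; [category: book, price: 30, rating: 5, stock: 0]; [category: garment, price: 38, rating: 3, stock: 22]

Out, Out, Out, Out, In

The pattern is that an item is 'In' exactly when: category is garment AND price ≥ 24.
[category: book, price: 12, rating: 2, stock: 10] — category is book, price = 12, hence Out. [category: book, price: 18, rating: 1, stock: 2] — category is book, price = 18, hence Out. [category: toy, price: 5, rating: 3, stock: 17] — category is toy, price = 5, hence Out. [category: book, price: 30, rating: 5, stock: 0] — category is book, price = 30, hence Out. [category: garment, price: 38, rating: 3, stock: 22] — category is garment, price = 38, hence In.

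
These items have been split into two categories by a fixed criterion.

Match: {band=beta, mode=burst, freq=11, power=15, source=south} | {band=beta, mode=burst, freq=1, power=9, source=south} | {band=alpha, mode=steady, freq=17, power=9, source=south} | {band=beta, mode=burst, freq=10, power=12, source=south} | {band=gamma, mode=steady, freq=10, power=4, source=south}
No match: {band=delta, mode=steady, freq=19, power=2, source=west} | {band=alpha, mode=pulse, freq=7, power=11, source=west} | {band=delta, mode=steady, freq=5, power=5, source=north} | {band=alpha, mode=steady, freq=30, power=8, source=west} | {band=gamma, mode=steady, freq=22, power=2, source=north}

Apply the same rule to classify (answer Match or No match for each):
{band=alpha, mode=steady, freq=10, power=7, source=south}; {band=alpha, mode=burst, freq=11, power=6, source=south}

Match, Match

The simplest hypothesis consistent with all the labels is: source is south.
{band=alpha, mode=steady, freq=10, power=7, source=south} → source is south → Match.
{band=alpha, mode=burst, freq=11, power=6, source=south} → source is south → Match.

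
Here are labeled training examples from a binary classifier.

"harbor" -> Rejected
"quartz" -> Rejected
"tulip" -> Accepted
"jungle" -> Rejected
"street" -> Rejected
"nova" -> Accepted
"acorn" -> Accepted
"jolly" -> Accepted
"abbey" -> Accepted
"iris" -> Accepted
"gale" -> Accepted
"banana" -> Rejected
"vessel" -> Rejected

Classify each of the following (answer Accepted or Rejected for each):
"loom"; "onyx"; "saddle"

Accepted, Accepted, Rejected

Rule: length ≤ 5. This holds for each 'Accepted' example and fails for each 'Rejected' one.
"loom": Accepted (length 4).
"onyx": Accepted (length 4).
"saddle": Rejected (length 6).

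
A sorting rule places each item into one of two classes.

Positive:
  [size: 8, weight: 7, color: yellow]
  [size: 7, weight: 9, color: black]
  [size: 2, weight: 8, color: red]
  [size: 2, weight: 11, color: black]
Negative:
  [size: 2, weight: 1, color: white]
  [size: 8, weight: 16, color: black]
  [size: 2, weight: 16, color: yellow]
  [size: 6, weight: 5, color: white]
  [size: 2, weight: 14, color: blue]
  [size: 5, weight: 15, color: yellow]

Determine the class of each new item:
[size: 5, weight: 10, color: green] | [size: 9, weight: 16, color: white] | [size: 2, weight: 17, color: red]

A rule that fits every label: weight ≥ 7 AND weight ≤ 11 — true of each 'Positive' example, false of each 'Negative' one.
[size: 5, weight: 10, color: green]: weight = 10 — qualifies, so Positive. [size: 9, weight: 16, color: white]: weight = 16 — does not pass, so Negative. [size: 2, weight: 17, color: red]: weight = 17 — does not pass, so Negative.

Positive, Negative, Negative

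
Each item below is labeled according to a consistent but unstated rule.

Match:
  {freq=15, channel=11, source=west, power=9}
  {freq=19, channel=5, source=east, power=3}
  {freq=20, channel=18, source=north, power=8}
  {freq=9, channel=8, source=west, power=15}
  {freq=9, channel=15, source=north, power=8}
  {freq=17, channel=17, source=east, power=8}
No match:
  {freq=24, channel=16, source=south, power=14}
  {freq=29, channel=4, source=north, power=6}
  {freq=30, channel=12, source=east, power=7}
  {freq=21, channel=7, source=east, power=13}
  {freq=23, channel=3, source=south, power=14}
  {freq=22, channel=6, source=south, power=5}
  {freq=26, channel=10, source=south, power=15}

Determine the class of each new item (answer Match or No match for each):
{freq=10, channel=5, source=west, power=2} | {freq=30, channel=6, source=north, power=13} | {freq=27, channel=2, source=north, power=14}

The distinguishing property — freq ≤ 20 — holds for all the 'Match' cases and none of the 'No match' cases.
{freq=10, channel=5, source=west, power=2} → freq = 10 → Match.
{freq=30, channel=6, source=north, power=13} → freq = 30 → No match.
{freq=27, channel=2, source=north, power=14} → freq = 27 → No match.

Match, No match, No match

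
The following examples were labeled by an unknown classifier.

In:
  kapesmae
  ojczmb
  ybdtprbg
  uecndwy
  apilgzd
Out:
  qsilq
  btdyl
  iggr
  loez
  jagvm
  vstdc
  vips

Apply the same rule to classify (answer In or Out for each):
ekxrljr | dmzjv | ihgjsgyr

In, Out, In

Rule: length ≥ 6. This holds for each 'In' example and fails for each 'Out' one.
ekxrljr: In (length 7).
dmzjv: Out (length 5).
ihgjsgyr: In (length 8).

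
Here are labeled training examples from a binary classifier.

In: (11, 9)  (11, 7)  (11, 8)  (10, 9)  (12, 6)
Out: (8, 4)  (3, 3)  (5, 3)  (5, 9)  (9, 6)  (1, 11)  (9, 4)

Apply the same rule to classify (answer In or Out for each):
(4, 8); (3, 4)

The distinguishing property — sum ≥ 18 — holds for all the 'In' cases and none of the 'Out' cases.
(4, 8): 4+8 = 12 — doesn't qualify, so Out. (3, 4): 3+4 = 7 — doesn't qualify, so Out.

Out, Out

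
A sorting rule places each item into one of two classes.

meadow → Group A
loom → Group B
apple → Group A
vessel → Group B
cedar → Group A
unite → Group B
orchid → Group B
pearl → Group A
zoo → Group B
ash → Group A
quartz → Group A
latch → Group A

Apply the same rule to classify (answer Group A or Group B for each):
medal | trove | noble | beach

Group A, Group B, Group B, Group A

The simplest hypothesis consistent with all the labels is: contains 'a'.
Group A: medal, since has 'a'. Group B: trove, since no 'a'. Group B: noble, since no 'a'. Group A: beach, since has 'a'.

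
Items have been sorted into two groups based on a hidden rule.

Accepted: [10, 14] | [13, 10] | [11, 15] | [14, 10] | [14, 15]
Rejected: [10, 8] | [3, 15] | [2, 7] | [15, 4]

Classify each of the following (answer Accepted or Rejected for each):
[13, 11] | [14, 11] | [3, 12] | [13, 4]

The rule appears to be: sum ≥ 23.

Accepted, Accepted, Rejected, Rejected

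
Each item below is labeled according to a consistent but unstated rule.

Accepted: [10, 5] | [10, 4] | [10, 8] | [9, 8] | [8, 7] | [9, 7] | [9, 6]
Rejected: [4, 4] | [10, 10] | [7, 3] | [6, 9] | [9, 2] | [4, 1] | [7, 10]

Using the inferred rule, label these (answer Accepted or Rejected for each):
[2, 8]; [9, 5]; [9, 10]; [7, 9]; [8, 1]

Rejected, Accepted, Rejected, Rejected, Rejected

The common property of the 'Accepted' items is: first > second AND sum ≥ 14. No 'Rejected' item has it.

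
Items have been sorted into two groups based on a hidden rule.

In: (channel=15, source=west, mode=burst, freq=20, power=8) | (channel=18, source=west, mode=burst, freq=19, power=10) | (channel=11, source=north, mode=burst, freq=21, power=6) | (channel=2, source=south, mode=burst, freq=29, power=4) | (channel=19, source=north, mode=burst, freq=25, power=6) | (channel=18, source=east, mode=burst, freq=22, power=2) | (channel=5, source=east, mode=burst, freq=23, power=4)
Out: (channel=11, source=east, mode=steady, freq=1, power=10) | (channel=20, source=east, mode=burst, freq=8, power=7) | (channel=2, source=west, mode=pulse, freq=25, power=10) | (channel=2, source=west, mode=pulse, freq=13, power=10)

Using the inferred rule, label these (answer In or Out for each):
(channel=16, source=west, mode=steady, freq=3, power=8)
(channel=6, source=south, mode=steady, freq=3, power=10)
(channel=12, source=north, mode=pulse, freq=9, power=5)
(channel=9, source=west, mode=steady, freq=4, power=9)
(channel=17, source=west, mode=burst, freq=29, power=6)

One predicate separates the groups cleanly: mode is burst AND freq ≥ 13.

Out, Out, Out, Out, In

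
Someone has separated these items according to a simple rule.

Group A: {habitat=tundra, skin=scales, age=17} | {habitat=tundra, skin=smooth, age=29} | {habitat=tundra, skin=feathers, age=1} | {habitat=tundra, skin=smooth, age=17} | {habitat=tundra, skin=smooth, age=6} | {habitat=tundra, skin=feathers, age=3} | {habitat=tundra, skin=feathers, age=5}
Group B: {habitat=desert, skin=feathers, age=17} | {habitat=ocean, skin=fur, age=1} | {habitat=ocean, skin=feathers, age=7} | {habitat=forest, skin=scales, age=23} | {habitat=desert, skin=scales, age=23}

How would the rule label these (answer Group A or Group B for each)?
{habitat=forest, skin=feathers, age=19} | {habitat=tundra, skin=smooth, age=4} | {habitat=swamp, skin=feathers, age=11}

All 'Group A' examples share one property — habitat is tundra — and every 'Group B' example lacks it.

Group B, Group A, Group B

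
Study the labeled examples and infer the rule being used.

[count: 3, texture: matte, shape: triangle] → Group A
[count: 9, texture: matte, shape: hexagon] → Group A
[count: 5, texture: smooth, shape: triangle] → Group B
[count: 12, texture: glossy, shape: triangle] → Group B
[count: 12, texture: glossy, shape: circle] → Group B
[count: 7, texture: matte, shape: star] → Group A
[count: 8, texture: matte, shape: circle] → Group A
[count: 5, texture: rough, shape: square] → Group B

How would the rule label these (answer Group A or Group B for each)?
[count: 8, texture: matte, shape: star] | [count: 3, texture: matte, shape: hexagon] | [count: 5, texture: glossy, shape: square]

The classifier is using: texture is matte.
[count: 8, texture: matte, shape: star]: texture is matte — has this property, so Group A.
[count: 3, texture: matte, shape: hexagon]: texture is matte — has this property, so Group A.
[count: 5, texture: glossy, shape: square]: texture is glossy — lacks this property, so Group B.

Group A, Group A, Group B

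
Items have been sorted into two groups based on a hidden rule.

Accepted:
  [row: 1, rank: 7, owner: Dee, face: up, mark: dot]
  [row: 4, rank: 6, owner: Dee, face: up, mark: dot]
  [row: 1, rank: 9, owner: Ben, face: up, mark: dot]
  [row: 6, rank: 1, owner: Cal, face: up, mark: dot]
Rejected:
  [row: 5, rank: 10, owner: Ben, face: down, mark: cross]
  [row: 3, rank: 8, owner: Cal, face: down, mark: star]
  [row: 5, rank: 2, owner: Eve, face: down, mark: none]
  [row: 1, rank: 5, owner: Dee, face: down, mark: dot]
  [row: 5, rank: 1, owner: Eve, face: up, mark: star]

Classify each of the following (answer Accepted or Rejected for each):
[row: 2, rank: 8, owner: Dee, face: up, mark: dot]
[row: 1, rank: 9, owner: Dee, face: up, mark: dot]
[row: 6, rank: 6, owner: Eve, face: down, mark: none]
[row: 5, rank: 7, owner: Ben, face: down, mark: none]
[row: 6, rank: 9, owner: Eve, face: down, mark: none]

The classifier is using: face is up AND mark is dot.
[row: 2, rank: 8, owner: Dee, face: up, mark: dot]: face is up, mark is dot, checks out → Accepted. [row: 1, rank: 9, owner: Dee, face: up, mark: dot]: face is up, mark is dot, checks out → Accepted. [row: 6, rank: 6, owner: Eve, face: down, mark: none]: face is down, mark is none, lacks this property → Rejected. [row: 5, rank: 7, owner: Ben, face: down, mark: none]: face is down, mark is none, lacks this property → Rejected. [row: 6, rank: 9, owner: Eve, face: down, mark: none]: face is down, mark is none, lacks this property → Rejected.

Accepted, Accepted, Rejected, Rejected, Rejected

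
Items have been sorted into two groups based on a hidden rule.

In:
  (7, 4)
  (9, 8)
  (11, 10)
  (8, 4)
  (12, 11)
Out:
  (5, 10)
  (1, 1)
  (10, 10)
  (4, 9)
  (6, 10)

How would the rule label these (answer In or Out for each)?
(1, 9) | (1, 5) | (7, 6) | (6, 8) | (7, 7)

Out, Out, In, Out, Out

Looking at the examples, the only property every 'In' case has and every 'Out' case lacks is: first > second.
(1, 9): Out (1 < 9). (1, 5): Out (1 < 5). (7, 6): In (7 > 6). (6, 8): Out (6 < 8). (7, 7): Out (7 = 7).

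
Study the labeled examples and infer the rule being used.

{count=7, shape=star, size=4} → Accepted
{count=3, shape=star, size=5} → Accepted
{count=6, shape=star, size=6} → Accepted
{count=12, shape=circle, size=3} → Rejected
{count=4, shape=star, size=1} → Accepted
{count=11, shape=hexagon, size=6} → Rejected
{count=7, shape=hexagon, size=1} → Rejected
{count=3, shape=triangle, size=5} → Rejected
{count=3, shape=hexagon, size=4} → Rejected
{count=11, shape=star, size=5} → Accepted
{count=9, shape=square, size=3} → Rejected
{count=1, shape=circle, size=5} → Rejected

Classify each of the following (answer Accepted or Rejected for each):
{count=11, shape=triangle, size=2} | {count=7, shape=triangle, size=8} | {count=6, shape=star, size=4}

Rejected, Rejected, Accepted

Comparing the two groups points to one rule — shape is star.
{count=11, shape=triangle, size=2} — shape is triangle, hence Rejected. {count=7, shape=triangle, size=8} — shape is triangle, hence Rejected. {count=6, shape=star, size=4} — shape is star, hence Accepted.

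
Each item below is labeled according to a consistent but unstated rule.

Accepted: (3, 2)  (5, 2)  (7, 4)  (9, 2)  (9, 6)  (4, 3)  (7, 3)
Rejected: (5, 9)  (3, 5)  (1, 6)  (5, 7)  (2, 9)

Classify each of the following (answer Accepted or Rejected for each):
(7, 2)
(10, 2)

Accepted, Accepted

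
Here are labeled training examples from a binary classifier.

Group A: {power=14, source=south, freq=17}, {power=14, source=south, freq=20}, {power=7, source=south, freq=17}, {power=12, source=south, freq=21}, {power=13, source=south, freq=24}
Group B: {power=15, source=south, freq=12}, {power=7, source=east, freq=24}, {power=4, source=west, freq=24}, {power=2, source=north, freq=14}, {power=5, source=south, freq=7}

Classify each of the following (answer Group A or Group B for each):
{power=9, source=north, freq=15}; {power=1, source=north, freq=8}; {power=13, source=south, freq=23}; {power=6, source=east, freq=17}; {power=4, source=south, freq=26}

Group B, Group B, Group A, Group B, Group A

All 'Group A' examples share one property — source is south AND freq ≥ 14 — and every 'Group B' example lacks it.
Group B: {power=9, source=north, freq=15}, since source is north, freq = 15. Group B: {power=1, source=north, freq=8}, since source is north, freq = 8. Group A: {power=13, source=south, freq=23}, since source is south, freq = 23. Group B: {power=6, source=east, freq=17}, since source is east, freq = 17. Group A: {power=4, source=south, freq=26}, since source is south, freq = 26.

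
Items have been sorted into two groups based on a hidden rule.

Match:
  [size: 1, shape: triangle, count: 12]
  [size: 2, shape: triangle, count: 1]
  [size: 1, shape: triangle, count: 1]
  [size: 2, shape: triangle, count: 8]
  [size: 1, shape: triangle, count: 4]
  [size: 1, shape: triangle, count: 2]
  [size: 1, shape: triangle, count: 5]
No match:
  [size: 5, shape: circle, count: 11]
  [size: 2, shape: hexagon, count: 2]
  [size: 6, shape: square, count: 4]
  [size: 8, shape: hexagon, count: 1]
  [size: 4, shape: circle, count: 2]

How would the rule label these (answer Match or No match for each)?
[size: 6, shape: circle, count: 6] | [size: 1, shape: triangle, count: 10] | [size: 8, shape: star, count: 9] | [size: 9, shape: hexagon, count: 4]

One predicate separates the groups cleanly: shape is triangle.

No match, Match, No match, No match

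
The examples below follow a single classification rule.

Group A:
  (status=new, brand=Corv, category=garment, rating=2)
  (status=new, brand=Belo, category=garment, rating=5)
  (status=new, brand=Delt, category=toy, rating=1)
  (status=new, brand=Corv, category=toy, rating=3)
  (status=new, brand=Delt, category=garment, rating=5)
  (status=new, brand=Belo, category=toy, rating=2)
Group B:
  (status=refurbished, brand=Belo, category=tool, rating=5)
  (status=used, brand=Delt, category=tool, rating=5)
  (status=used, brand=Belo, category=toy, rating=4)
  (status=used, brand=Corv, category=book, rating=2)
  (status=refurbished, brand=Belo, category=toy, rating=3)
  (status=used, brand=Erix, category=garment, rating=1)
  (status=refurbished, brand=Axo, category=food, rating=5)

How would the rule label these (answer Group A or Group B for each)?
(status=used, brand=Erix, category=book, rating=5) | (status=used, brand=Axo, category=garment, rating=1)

Looking at the examples, the only property every 'Group A' case has and every 'Group B' case lacks is: status is new.

Group B, Group B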